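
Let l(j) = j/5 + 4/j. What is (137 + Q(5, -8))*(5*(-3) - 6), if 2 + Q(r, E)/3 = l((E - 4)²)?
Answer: -91343/20 ≈ -4567.1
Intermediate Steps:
l(j) = 4/j + j/5 (l(j) = j*(⅕) + 4/j = j/5 + 4/j = 4/j + j/5)
Q(r, E) = -6 + 12/(-4 + E)² + 3*(-4 + E)²/5 (Q(r, E) = -6 + 3*(4/((E - 4)²) + (E - 4)²/5) = -6 + 3*(4/((-4 + E)²) + (-4 + E)²/5) = -6 + 3*(4/(-4 + E)² + (-4 + E)²/5) = -6 + (12/(-4 + E)² + 3*(-4 + E)²/5) = -6 + 12/(-4 + E)² + 3*(-4 + E)²/5)
(137 + Q(5, -8))*(5*(-3) - 6) = (137 + (-6 + 12/(-4 - 8)² + 3*(-4 - 8)²/5))*(5*(-3) - 6) = (137 + (-6 + 12/(-12)² + (⅗)*(-12)²))*(-15 - 6) = (137 + (-6 + 12*(1/144) + (⅗)*144))*(-21) = (137 + (-6 + 1/12 + 432/5))*(-21) = (137 + 4829/60)*(-21) = (13049/60)*(-21) = -91343/20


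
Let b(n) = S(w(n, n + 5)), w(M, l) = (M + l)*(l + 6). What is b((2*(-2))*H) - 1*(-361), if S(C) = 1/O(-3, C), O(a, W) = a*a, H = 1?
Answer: 3250/9 ≈ 361.11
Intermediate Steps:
O(a, W) = a²
w(M, l) = (6 + l)*(M + l) (w(M, l) = (M + l)*(6 + l) = (6 + l)*(M + l))
S(C) = ⅑ (S(C) = 1/((-3)²) = 1/9 = ⅑)
b(n) = ⅑
b((2*(-2))*H) - 1*(-361) = ⅑ - 1*(-361) = ⅑ + 361 = 3250/9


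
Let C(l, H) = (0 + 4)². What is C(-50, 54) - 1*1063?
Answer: -1047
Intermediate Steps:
C(l, H) = 16 (C(l, H) = 4² = 16)
C(-50, 54) - 1*1063 = 16 - 1*1063 = 16 - 1063 = -1047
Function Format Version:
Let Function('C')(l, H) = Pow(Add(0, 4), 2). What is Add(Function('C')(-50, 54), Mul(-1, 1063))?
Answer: -1047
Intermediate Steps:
Function('C')(l, H) = 16 (Function('C')(l, H) = Pow(4, 2) = 16)
Add(Function('C')(-50, 54), Mul(-1, 1063)) = Add(16, Mul(-1, 1063)) = Add(16, -1063) = -1047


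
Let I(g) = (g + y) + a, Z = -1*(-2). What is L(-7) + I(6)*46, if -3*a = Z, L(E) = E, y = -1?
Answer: 577/3 ≈ 192.33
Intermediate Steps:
Z = 2
a = -2/3 (a = -1/3*2 = -2/3 ≈ -0.66667)
I(g) = -5/3 + g (I(g) = (g - 1) - 2/3 = (-1 + g) - 2/3 = -5/3 + g)
L(-7) + I(6)*46 = -7 + (-5/3 + 6)*46 = -7 + (13/3)*46 = -7 + 598/3 = 577/3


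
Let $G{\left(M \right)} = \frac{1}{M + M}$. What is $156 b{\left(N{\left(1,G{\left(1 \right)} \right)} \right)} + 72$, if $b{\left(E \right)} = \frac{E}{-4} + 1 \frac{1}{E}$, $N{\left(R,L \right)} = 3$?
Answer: $7$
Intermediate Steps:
$G{\left(M \right)} = \frac{1}{2 M}$
$b{\left(E \right)} = \frac{1}{E} - \frac{E}{4}$ ($b{\left(E \right)} = E \left(- \frac{1}{4}\right) + \frac{1}{E} = - \frac{E}{4} + \frac{1}{E} = \frac{1}{E} - \frac{E}{4}$)
$156 b{\left(N{\left(1,G{\left(1 \right)} \right)} \right)} + 72 = 156 \left(\frac{1}{3} - \frac{3}{4}\right) + 72 = 156 \left(- \frac{5}{12}\right) + 72 = -65 + 72 = 7$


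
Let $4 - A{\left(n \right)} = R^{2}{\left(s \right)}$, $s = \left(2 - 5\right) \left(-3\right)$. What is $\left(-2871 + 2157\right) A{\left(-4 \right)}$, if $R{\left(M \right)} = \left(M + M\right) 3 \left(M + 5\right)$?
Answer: $408073848$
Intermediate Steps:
$s = 9$ ($s = \left(-3\right) \left(-3\right) = 9$)
$R{\left(M \right)} = 6 M \left(5 + M\right)$ ($R{\left(M \right)} = 2 M 3 \left(5 + M\right) = 6 M \left(5 + M\right)$)
$A{\left(n \right)} = -571532$ ($A{\left(n \right)} = 4 - \left(6 \cdot 9 \left(5 + 9\right)\right)^{2} = 4 - \left(6 \cdot 9 \cdot 14\right)^{2} = 4 - 756^{2} = 4 - 571536 = -571532$)
$\left(-2871 + 2157\right) A{\left(-4 \right)} = \left(-2871 + 2157\right) \left(-571532\right) = \left(-714\right) \left(-571532\right) = 408073848$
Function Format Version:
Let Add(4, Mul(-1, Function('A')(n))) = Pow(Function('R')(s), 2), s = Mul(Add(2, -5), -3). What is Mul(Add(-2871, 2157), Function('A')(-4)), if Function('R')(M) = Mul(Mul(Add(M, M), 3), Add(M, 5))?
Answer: 408073848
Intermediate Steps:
s = 9 (s = Mul(-3, -3) = 9)
Function('R')(M) = Mul(6, M, Add(5, M)) (Function('R')(M) = Mul(Mul(Mul(2, M), 3), Add(5, M)) = Mul(Mul(6, M), Add(5, M)) = Mul(6, M, Add(5, M)))
Function('A')(n) = -571532 (Function('A')(n) = Add(4, Mul(-1, Pow(Mul(6, 9, Add(5, 9)), 2))) = Add(4, Mul(-1, Pow(Mul(6, 9, 14), 2))) = Add(4, Mul(-1, Pow(756, 2))) = Add(4, Mul(-1, 571536)) = Add(4, -571536) = -571532)
Mul(Add(-2871, 2157), Function('A')(-4)) = Mul(Add(-2871, 2157), -571532) = Mul(-714, -571532) = 408073848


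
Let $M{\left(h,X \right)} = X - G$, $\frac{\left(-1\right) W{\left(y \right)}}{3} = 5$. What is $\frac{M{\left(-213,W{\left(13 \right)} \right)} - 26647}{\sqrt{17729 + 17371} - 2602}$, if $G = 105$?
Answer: $\frac{34823867}{3367652} + \frac{401505 \sqrt{39}}{3367652} \approx 11.085$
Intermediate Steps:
$W{\left(y \right)} = -15$ ($W{\left(y \right)} = \left(-3\right) 5 = -15$)
$M{\left(h,X \right)} = -105 + X$ ($M{\left(h,X \right)} = X - 105 = -105 + X$)
$\frac{M{\left(-213,W{\left(13 \right)} \right)} - 26647}{\sqrt{17729 + 17371} - 2602} = \frac{\left(-105 - 15\right) - 26647}{\sqrt{17729 + 17371} - 2602} = \frac{-120 - 26647}{\sqrt{35100} - 2602} = - \frac{26767}{30 \sqrt{39} - 2602} = - \frac{26767}{-2602 + 30 \sqrt{39}}$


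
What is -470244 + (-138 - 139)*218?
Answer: -530630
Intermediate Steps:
-470244 + (-138 - 139)*218 = -470244 - 277*218 = -470244 - 60386 = -530630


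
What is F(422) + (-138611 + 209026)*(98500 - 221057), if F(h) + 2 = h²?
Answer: -8629673073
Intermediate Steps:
F(h) = -2 + h²
F(422) + (-138611 + 209026)*(98500 - 221057) = (-2 + 422²) + (-138611 + 209026)*(98500 - 221057) = (-2 + 178084) + 70415*(-122557) = 178082 - 8629851155 = -8629673073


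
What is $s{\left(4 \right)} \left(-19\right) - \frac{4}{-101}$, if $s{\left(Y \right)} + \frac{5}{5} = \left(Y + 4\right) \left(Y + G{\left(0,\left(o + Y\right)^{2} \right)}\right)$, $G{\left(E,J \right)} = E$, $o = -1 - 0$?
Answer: $- \frac{59485}{101} \approx -588.96$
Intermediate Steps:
$o = -1$ ($o = -1 + 0 = -1$)
$s{\left(Y \right)} = -1 + Y \left(4 + Y\right)$ ($s{\left(Y \right)} = -1 + \left(Y + 4\right) \left(Y + 0\right) = -1 + \left(4 + Y\right) Y = -1 + Y \left(4 + Y\right)$)
$s{\left(4 \right)} \left(-19\right) - \frac{4}{-101} = \left(-1 + 4^{2} + 4 \cdot 4\right) \left(-19\right) - \frac{4}{-101} = \left(-1 + 16 + 16\right) \left(-19\right) - - \frac{4}{101} = 31 \left(-19\right) + \frac{4}{101} = -589 + \frac{4}{101} = - \frac{59485}{101}$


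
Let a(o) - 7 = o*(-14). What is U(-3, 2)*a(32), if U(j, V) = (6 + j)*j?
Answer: 3969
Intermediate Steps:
a(o) = 7 - 14*o (a(o) = 7 + o*(-14) = 7 - 14*o)
U(j, V) = j*(6 + j)
U(-3, 2)*a(32) = (-3*(6 - 3))*(7 - 14*32) = (-3*3)*(7 - 448) = -9*(-441) = 3969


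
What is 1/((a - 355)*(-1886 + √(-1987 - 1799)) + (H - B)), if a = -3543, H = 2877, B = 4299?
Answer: I/(2*(1949*√3786 + 3675103*I)) ≈ 1.3591e-7 + 4.4348e-9*I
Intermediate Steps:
1/((a - 355)*(-1886 + √(-1987 - 1799)) + (H - B)) = 1/((-3543 - 355)*(-1886 + √(-1987 - 1799)) + (2877 - 1*4299)) = 1/(-3898*(-1886 + √(-3786)) + (2877 - 4299)) = 1/(-3898*(-1886 + I*√3786) - 1422) = 1/((7351628 - 3898*I*√3786) - 1422) = 1/(7350206 - 3898*I*√3786)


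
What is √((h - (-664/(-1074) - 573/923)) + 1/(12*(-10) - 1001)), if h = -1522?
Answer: 2*I*√117467408050602449502/555624771 ≈ 39.013*I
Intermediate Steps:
√((h - (-664/(-1074) - 573/923)) + 1/(12*(-10) - 1001)) = √((-1522 - (-664/(-1074) - 573/923)) + 1/(12*(-10) - 1001)) = √((-1522 - (-664*(-1/1074) - 573*1/923)) + 1/(-120 - 1001)) = √((-1522 - (332/537 - 573/923)) + 1/(-1121)) = √((-1522 - 1*(-1265/495651)) - 1/1121) = √((-1522 + 1265/495651) - 1/1121) = √(-754379557/495651 - 1/1121) = √(-845659979048/555624771) = 2*I*√117467408050602449502/555624771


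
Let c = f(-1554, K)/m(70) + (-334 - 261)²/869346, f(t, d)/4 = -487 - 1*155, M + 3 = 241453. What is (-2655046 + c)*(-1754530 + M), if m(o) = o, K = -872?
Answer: 26631025704841188/6629 ≈ 4.0174e+12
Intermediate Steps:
M = 241450 (M = -3 + 241453 = 241450)
f(t, d) = -2568 (f(t, d) = 4*(-487 - 1*155) = 4*(-487 - 155) = 4*(-642) = -2568)
c = -64932317/1789830 (c = -2568/70 + (-334 - 261)²/869346 = -2568*1/70 + (-595)²*(1/869346) = -1284/35 + 354025*(1/869346) = -1284/35 + 20825/51138 = -64932317/1789830 ≈ -36.279)
(-2655046 + c)*(-1754530 + M) = (-2655046 - 64932317/1789830)*(-1754530 + 241450) = -4752145914497/1789830*(-1513080) = 26631025704841188/6629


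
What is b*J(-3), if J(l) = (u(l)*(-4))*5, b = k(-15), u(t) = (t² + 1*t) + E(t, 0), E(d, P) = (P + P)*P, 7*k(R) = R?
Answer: 1800/7 ≈ 257.14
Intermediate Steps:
k(R) = R/7
E(d, P) = 2*P² (E(d, P) = (2*P)*P = 2*P²)
u(t) = t + t² (u(t) = (t² + 1*t) + 2*0² = (t² + t) + 2*0 = (t + t²) + 0 = t + t²)
b = -15/7 (b = (⅐)*(-15) = -15/7 ≈ -2.1429)
J(l) = -20*l*(1 + l) (J(l) = ((l*(1 + l))*(-4))*5 = -4*l*(1 + l)*5 = -20*l*(1 + l))
b*J(-3) = -300*(-3)*(-1 - 1*(-3))/7 = -300*(-3)*(-1 + 3)/7 = -300*(-3)*2/7 = -15/7*(-120) = 1800/7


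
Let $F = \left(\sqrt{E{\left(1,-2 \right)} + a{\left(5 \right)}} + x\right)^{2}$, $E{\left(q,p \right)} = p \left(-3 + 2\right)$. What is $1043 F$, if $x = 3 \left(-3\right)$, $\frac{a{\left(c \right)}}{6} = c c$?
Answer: $243019 - 37548 \sqrt{38} \approx 11558.0$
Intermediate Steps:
$E{\left(q,p \right)} = - p$ ($E{\left(q,p \right)} = p \left(-1\right) = - p$)
$a{\left(c \right)} = 6 c^{2}$ ($a{\left(c \right)} = 6 c c = 6 c^{2}$)
$x = -9$
$F = \left(-9 + 2 \sqrt{38}\right)^{2}$ ($F = \left(\sqrt{\left(-1\right) \left(-2\right) + 6 \cdot 5^{2}} - 9\right)^{2} = \left(\sqrt{2 + 6 \cdot 25} - 9\right)^{2} = \left(\sqrt{2 + 150} - 9\right)^{2} = \left(\sqrt{152} - 9\right)^{2} = \left(2 \sqrt{38} - 9\right)^{2} = \left(-9 + 2 \sqrt{38}\right)^{2} \approx 11.081$)
$1043 F = 1043 \left(233 - 36 \sqrt{38}\right) = 243019 - 37548 \sqrt{38}$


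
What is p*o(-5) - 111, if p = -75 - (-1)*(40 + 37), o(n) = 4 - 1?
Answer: -105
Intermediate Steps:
o(n) = 3
p = 2 (p = -75 - (-1)*77 = -75 - 1*(-77) = -75 + 77 = 2)
p*o(-5) - 111 = 2*3 - 111 = 6 - 111 = -105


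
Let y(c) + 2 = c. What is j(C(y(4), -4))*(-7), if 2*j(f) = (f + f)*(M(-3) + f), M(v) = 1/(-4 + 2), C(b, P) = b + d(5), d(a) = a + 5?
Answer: -966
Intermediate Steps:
d(a) = 5 + a
y(c) = -2 + c
C(b, P) = 10 + b (C(b, P) = b + (5 + 5) = b + 10 = 10 + b)
M(v) = -½ (M(v) = 1/(-2) = -½)
j(f) = f*(-½ + f) (j(f) = ((f + f)*(-½ + f))/2 = ((2*f)*(-½ + f))/2 = (2*f*(-½ + f))/2 = f*(-½ + f))
j(C(y(4), -4))*(-7) = ((10 + (-2 + 4))*(-½ + (10 + (-2 + 4))))*(-7) = ((10 + 2)*(-½ + (10 + 2)))*(-7) = (12*(-½ + 12))*(-7) = (12*(23/2))*(-7) = 138*(-7) = -966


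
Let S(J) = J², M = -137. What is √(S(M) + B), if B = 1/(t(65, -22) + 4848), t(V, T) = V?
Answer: √1567605666/289 ≈ 137.00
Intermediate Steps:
B = 1/4913 (B = 1/(65 + 4848) = 1/4913 ≈ 0.00020354)
√(S(M) + B) = √((-137)² + 1/4913) = √(18769 + 1/4913) = √(92212098/4913) = √1567605666/289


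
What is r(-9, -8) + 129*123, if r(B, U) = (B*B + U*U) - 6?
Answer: 16006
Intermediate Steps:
r(B, U) = -6 + B² + U² (r(B, U) = (B² + U²) - 6 = -6 + B² + U²)
r(-9, -8) + 129*123 = (-6 + (-9)² + (-8)²) + 129*123 = (-6 + 81 + 64) + 15867 = 139 + 15867 = 16006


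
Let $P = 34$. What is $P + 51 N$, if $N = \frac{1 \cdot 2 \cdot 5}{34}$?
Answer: $49$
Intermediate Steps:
$N = \frac{5}{17}$ ($N = 2 \cdot 5 \cdot \frac{1}{34} = 10 \cdot \frac{1}{34} = \frac{5}{17} \approx 0.29412$)
$P + 51 N = 34 + 51 \cdot \frac{5}{17} = 34 + 15 = 49$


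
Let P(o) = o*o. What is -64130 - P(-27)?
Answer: -64859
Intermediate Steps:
P(o) = o**2
-64130 - P(-27) = -64130 - 1*(-27)**2 = -64130 - 1*729 = -64130 - 729 = -64859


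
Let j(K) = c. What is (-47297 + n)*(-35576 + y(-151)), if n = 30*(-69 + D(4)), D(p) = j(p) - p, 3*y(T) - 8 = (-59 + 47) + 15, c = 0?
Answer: 5281104179/3 ≈ 1.7604e+9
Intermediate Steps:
j(K) = 0
y(T) = 11/3 (y(T) = 8/3 + ((-59 + 47) + 15)/3 = 8/3 + (-12 + 15)/3 = 8/3 + (⅓)*3 = 8/3 + 1 = 11/3)
D(p) = -p (D(p) = 0 - p = -p)
n = -2190 (n = 30*(-69 - 1*4) = 30*(-69 - 4) = 30*(-73) = -2190)
(-47297 + n)*(-35576 + y(-151)) = (-47297 - 2190)*(-35576 + 11/3) = -49487*(-106717/3) = 5281104179/3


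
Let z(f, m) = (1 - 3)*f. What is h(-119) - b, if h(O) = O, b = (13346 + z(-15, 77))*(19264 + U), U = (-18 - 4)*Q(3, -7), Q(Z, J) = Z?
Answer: -256792567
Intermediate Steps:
U = -66 (U = (-18 - 4)*3 = -22*3 = -66)
z(f, m) = -2*f
b = 256792448 (b = (13346 - 2*(-15))*(19264 - 66) = (13346 + 30)*19198 = 13376*19198 = 256792448)
h(-119) - b = -119 - 1*256792448 = -119 - 256792448 = -256792567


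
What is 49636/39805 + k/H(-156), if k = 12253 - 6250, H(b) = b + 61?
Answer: -2465621/39805 ≈ -61.943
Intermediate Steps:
H(b) = 61 + b
k = 6003
49636/39805 + k/H(-156) = 49636/39805 + 6003/(61 - 156) = 49636*(1/39805) + 6003/(-95) = 49636/39805 + 6003*(-1/95) = 49636/39805 - 6003/95 = -2465621/39805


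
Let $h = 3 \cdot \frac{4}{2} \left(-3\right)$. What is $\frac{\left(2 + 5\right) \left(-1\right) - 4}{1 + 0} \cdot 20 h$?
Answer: $3960$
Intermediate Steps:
$h = -18$ ($h = 3 \cdot 4 \cdot \frac{1}{2} \left(-3\right) = 3 \cdot 2 \left(-3\right) = 6 \left(-3\right) = -18$)
$\frac{\left(2 + 5\right) \left(-1\right) - 4}{1 + 0} \cdot 20 h = \frac{\left(2 + 5\right) \left(-1\right) - 4}{1 + 0} \cdot 20 \left(-18\right) = \frac{7 \left(-1\right) - 4}{1} \cdot 20 \left(-18\right) = \left(-7 - 4\right) 1 \cdot 20 \left(-18\right) = \left(-11\right) 1 \cdot 20 \left(-18\right) = \left(-11\right) 20 \left(-18\right) = \left(-220\right) \left(-18\right) = 3960$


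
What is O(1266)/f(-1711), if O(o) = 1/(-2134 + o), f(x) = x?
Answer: 1/1485148 ≈ 6.7333e-7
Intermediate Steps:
O(1266)/f(-1711) = 1/((-2134 + 1266)*(-1711)) = -1/1711/(-868) = -1/868*(-1/1711) = 1/1485148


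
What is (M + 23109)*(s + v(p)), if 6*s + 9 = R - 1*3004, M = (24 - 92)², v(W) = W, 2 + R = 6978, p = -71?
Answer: 32697207/2 ≈ 1.6349e+7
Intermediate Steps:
R = 6976 (R = -2 + 6978 = 6976)
M = 4624 (M = (-68)² = 4624)
s = 1321/2 (s = -3/2 + (6976 - 1*3004)/6 = -3/2 + (6976 - 3004)/6 = -3/2 + (⅙)*3972 = -3/2 + 662 = 1321/2 ≈ 660.50)
(M + 23109)*(s + v(p)) = (4624 + 23109)*(1321/2 - 71) = 27733*(1179/2) = 32697207/2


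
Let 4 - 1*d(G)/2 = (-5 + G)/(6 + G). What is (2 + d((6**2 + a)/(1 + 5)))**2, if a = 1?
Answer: 512656/5329 ≈ 96.201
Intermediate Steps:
d(G) = 8 - 2*(-5 + G)/(6 + G)
(2 + d((6**2 + a)/(1 + 5)))**2 = (2 + 2*(29 + 3*((6**2 + 1)/(1 + 5)))/(6 + (6**2 + 1)/(1 + 5)))**2 = (2 + 2*(29 + 3*((36 + 1)/6))/(6 + (36 + 1)/6))**2 = (2 + 2*(29 + 3*(37*(1/6)))/(6 + 37*(1/6)))**2 = (2 + 2*(29 + 3*(37/6))/(6 + 37/6))**2 = (2 + 2*(29 + 37/2)/(73/6))**2 = (2 + 2*(6/73)*(95/2))**2 = (2 + 570/73)**2 = (716/73)**2 = 512656/5329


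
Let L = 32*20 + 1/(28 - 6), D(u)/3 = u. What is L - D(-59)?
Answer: 17975/22 ≈ 817.04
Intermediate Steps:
D(u) = 3*u
L = 14081/22 (L = 640 + 1/22 = 14081/22 ≈ 640.04)
L - D(-59) = 14081/22 - 3*(-59) = 14081/22 - 1*(-177) = 14081/22 + 177 = 17975/22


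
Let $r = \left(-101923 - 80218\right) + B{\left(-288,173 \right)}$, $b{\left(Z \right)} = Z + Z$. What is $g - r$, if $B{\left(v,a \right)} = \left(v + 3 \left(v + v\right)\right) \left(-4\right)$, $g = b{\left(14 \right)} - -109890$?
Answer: $283995$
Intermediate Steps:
$b{\left(Z \right)} = 2 Z$
$g = 109918$ ($g = 2 \cdot 14 - -109890 = 28 + 109890 = 109918$)
$B{\left(v,a \right)} = - 28 v$ ($B{\left(v,a \right)} = \left(v + 3 \cdot 2 v\right) \left(-4\right) = \left(v + 6 v\right) \left(-4\right) = 7 v \left(-4\right) = - 28 v$)
$r = -174077$ ($r = \left(-101923 - 80218\right) - -8064 = -182141 + 8064 = -174077$)
$g - r = 109918 - -174077 = 109918 + 174077 = 283995$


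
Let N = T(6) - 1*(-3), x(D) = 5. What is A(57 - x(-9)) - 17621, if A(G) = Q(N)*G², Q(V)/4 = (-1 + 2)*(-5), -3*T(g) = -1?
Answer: -71701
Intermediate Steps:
T(g) = ⅓ (T(g) = -⅓*(-1) = ⅓)
N = 10/3 (N = ⅓ - 1*(-3) = ⅓ + 3 = 10/3 ≈ 3.3333)
Q(V) = -20 (Q(V) = 4*((-1 + 2)*(-5)) = 4*(1*(-5)) = 4*(-5) = -20)
A(G) = -20*G²
A(57 - x(-9)) - 17621 = -20*(57 - 1*5)² - 17621 = -20*(57 - 5)² - 17621 = -20*52² - 17621 = -20*2704 - 17621 = -54080 - 17621 = -71701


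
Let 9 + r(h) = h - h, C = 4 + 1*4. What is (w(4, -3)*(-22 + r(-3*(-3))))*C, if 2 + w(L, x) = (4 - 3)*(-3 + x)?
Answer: 1984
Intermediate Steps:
C = 8 (C = 4 + 4 = 8)
r(h) = -9 (r(h) = -9 + (h - h) = -9 + 0 = -9)
w(L, x) = -5 + x (w(L, x) = -2 + (4 - 3)*(-3 + x) = -2 + 1*(-3 + x) = -2 + (-3 + x) = -5 + x)
(w(4, -3)*(-22 + r(-3*(-3))))*C = ((-5 - 3)*(-22 - 9))*8 = -8*(-31)*8 = 248*8 = 1984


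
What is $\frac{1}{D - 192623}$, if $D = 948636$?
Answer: $\frac{1}{756013} \approx 1.3227 \cdot 10^{-6}$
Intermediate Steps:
$\frac{1}{D - 192623} = \frac{1}{948636 - 192623} = \frac{1}{756013}$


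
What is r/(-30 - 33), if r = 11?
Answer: -11/63 ≈ -0.17460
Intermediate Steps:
r/(-30 - 33) = 11/(-30 - 33) = 11/(-63) = 11*(-1/63) = -11/63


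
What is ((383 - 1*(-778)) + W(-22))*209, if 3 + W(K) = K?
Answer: 237424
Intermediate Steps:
W(K) = -3 + K
((383 - 1*(-778)) + W(-22))*209 = ((383 - 1*(-778)) + (-3 - 22))*209 = ((383 + 778) - 25)*209 = (1161 - 25)*209 = 1136*209 = 237424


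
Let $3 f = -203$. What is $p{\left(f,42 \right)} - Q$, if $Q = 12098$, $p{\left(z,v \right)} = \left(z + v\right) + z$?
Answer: $- \frac{36574}{3} \approx -12191.0$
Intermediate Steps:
$f = - \frac{203}{3}$ ($f = \frac{1}{3} \left(-203\right) = - \frac{203}{3} \approx -67.667$)
$p{\left(z,v \right)} = v + 2 z$ ($p{\left(z,v \right)} = \left(v + z\right) + z = v + 2 z$)
$p{\left(f,42 \right)} - Q = \left(42 + 2 \left(- \frac{203}{3}\right)\right) - 12098 = \left(42 - \frac{406}{3}\right) - 12098 = - \frac{280}{3} - 12098 = - \frac{36574}{3}$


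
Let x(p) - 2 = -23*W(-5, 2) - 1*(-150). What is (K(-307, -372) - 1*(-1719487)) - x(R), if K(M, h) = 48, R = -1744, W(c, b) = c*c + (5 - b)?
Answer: 1720027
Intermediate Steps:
W(c, b) = 5 + c**2 - b (W(c, b) = c**2 + (5 - b) = 5 + c**2 - b)
x(p) = -492 (x(p) = 2 + (-23*(5 + (-5)**2 - 1*2) - 1*(-150)) = 2 + (-23*(5 + 25 - 2) + 150) = 2 + (-23*28 + 150) = 2 + (-644 + 150) = 2 - 494 = -492)
(K(-307, -372) - 1*(-1719487)) - x(R) = (48 - 1*(-1719487)) - 1*(-492) = (48 + 1719487) + 492 = 1719535 + 492 = 1720027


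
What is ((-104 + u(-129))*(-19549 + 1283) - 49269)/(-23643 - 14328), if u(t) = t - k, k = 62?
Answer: -5339201/37971 ≈ -140.61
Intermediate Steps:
u(t) = -62 + t (u(t) = t - 1*62 = t - 62 = -62 + t)
((-104 + u(-129))*(-19549 + 1283) - 49269)/(-23643 - 14328) = ((-104 + (-62 - 129))*(-19549 + 1283) - 49269)/(-23643 - 14328) = ((-104 - 191)*(-18266) - 49269)/(-37971) = (-295*(-18266) - 49269)*(-1/37971) = (5388470 - 49269)*(-1/37971) = 5339201*(-1/37971) = -5339201/37971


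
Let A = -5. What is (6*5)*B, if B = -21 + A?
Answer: -780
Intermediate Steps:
B = -26 (B = -21 - 5 = -26)
(6*5)*B = (6*5)*(-26) = 30*(-26) = -780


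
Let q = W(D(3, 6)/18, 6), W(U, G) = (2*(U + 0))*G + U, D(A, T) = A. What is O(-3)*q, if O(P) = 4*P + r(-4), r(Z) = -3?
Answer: -65/2 ≈ -32.500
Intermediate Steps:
W(U, G) = U + 2*G*U (W(U, G) = (2*U)*G + U = 2*G*U + U = U + 2*G*U)
q = 13/6 (q = (3/18)*(1 + 2*6) = (3*(1/18))*(1 + 12) = (1/6)*13 = 13/6 ≈ 2.1667)
O(P) = -3 + 4*P (O(P) = 4*P - 3 = -3 + 4*P)
O(-3)*q = (-3 + 4*(-3))*(13/6) = (-3 - 12)*(13/6) = -15*13/6 = -65/2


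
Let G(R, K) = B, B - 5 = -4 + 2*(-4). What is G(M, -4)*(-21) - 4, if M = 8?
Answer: 143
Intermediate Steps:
B = -7 (B = 5 + (-4 + 2*(-4)) = 5 + (-4 - 8) = 5 - 12 = -7)
G(R, K) = -7
G(M, -4)*(-21) - 4 = -7*(-21) - 4 = 147 - 4 = 143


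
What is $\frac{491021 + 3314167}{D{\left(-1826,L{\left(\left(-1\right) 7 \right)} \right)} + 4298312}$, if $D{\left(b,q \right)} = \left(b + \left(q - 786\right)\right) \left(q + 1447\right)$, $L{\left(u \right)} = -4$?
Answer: $\frac{951297}{130856} \approx 7.2698$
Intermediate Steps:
$D{\left(b,q \right)} = \left(1447 + q\right) \left(-786 + b + q\right)$ ($D{\left(b,q \right)} = \left(b + \left(-786 + q\right)\right) \left(1447 + q\right) = \left(-786 + b + q\right) \left(1447 + q\right) = \left(1447 + q\right) \left(-786 + b + q\right)$)
$\frac{491021 + 3314167}{D{\left(-1826,L{\left(\left(-1\right) 7 \right)} \right)} + 4298312} = \frac{491021 + 3314167}{\left(-1137342 + \left(-4\right)^{2} + 661 \left(-4\right) + 1447 \left(-1826\right) - -7304\right) + 4298312} = \frac{3805188}{\left(-1137342 + 16 - 2644 - 2642222 + 7304\right) + 4298312} = \frac{3805188}{-3774888 + 4298312} = \frac{3805188}{523424} = 3805188 \cdot \frac{1}{523424} = \frac{951297}{130856}$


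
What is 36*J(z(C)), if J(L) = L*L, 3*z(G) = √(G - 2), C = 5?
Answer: 12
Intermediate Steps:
z(G) = √(-2 + G)/3 (z(G) = √(G - 2)/3 = √(-2 + G)/3)
J(L) = L²
36*J(z(C)) = 36*(√(-2 + 5)/3)² = 36*(√3/3)² = 36*(⅓) = 12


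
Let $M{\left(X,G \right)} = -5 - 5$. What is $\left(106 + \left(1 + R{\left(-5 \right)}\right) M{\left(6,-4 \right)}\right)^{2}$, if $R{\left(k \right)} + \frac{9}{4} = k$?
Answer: $\frac{113569}{4} \approx 28392.0$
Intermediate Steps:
$R{\left(k \right)} = - \frac{9}{4} + k$
$M{\left(X,G \right)} = -10$
$\left(106 + \left(1 + R{\left(-5 \right)}\right) M{\left(6,-4 \right)}\right)^{2} = \left(106 + \left(1 - \frac{29}{4}\right) \left(-10\right)\right)^{2} = \left(106 - - \frac{125}{2}\right)^{2} = \left(106 + \frac{125}{2}\right)^{2} = \left(\frac{337}{2}\right)^{2} = \frac{113569}{4}$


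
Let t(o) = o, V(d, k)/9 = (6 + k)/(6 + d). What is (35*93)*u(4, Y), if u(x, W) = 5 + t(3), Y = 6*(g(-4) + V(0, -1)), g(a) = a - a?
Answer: 26040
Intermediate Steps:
V(d, k) = 9*(6 + k)/(6 + d) (V(d, k) = 9*((6 + k)/(6 + d)) = 9*(6 + k)/(6 + d))
g(a) = 0
Y = 45 (Y = 6*(0 + 9*(6 - 1)/(6 + 0)) = 6*(0 + 9*5/6) = 6*(0 + 9*(1/6)*5) = 6*(0 + 15/2) = 6*(15/2) = 45)
u(x, W) = 8 (u(x, W) = 5 + 3 = 8)
(35*93)*u(4, Y) = (35*93)*8 = 3255*8 = 26040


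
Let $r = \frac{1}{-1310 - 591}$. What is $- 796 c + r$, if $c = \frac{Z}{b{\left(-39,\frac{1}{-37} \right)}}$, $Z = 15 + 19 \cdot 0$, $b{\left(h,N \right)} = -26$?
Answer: $\frac{11348957}{24713} \approx 459.23$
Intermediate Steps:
$Z = 15$ ($Z = 15 + 0 = 15$)
$c = - \frac{15}{26}$ ($c = \frac{15}{-26} = 15 \left(- \frac{1}{26}\right) = - \frac{15}{26} \approx -0.57692$)
$r = - \frac{1}{1901}$ ($r = \frac{1}{-1901} = - \frac{1}{1901} \approx -0.00052604$)
$- 796 c + r = \left(-796\right) \left(- \frac{15}{26}\right) - \frac{1}{1901} = \frac{5970}{13} - \frac{1}{1901} = \frac{11348957}{24713}$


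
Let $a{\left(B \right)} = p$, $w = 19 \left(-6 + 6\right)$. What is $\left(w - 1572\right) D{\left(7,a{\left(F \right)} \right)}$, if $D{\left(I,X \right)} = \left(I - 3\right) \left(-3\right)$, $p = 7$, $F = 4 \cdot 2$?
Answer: $18864$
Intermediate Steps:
$F = 8$
$w = 0$ ($w = 19 \cdot 0 = 0$)
$a{\left(B \right)} = 7$
$D{\left(I,X \right)} = 9 - 3 I$ ($D{\left(I,X \right)} = \left(-3 + I\right) \left(-3\right) = 9 - 3 I$)
$\left(w - 1572\right) D{\left(7,a{\left(F \right)} \right)} = \left(0 - 1572\right) \left(9 - 21\right) = - 1572 \left(9 - 21\right) = \left(-1572\right) \left(-12\right) = 18864$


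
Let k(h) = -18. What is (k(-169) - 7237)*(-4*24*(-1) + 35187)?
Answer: -255978165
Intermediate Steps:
(k(-169) - 7237)*(-4*24*(-1) + 35187) = (-18 - 7237)*(-4*24*(-1) + 35187) = -7255*(-96*(-1) + 35187) = -7255*(96 + 35187) = -7255*35283 = -255978165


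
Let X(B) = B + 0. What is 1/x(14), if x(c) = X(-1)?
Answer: -1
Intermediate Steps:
X(B) = B
x(c) = -1
1/x(14) = 1/(-1) = -1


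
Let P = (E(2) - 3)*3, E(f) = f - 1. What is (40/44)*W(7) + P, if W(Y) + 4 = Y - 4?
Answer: -76/11 ≈ -6.9091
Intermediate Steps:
E(f) = -1 + f
P = -6 (P = ((-1 + 2) - 3)*3 = (1 - 3)*3 = -2*3 = -6)
W(Y) = -8 + Y (W(Y) = -4 + (Y - 4) = -4 + (-4 + Y) = -8 + Y)
(40/44)*W(7) + P = (40/44)*(-8 + 7) - 6 = (40*(1/44))*(-1) - 6 = (10/11)*(-1) - 6 = -10/11 - 6 = -76/11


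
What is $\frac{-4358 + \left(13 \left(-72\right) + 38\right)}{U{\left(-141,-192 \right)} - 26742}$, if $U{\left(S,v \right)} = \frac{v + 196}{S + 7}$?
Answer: $\frac{88038}{447929} \approx 0.19654$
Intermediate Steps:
$U{\left(S,v \right)} = \frac{196 + v}{7 + S}$
$\frac{-4358 + \left(13 \left(-72\right) + 38\right)}{U{\left(-141,-192 \right)} - 26742} = \frac{-4358 + \left(13 \left(-72\right) + 38\right)}{\frac{196 - 192}{7 - 141} - 26742} = \frac{-4358 + \left(-936 + 38\right)}{\frac{1}{-134} \cdot 4 - 26742} = \frac{-4358 - 898}{\left(- \frac{1}{134}\right) 4 - 26742} = - \frac{5256}{- \frac{2}{67} - 26742} = - \frac{5256}{- \frac{1791716}{67}} = \left(-5256\right) \left(- \frac{67}{1791716}\right) = \frac{88038}{447929}$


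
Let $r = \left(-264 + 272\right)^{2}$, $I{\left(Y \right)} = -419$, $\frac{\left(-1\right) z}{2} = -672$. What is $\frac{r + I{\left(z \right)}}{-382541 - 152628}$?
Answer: $\frac{355}{535169} \approx 0.00066334$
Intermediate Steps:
$z = 1344$ ($z = \left(-2\right) \left(-672\right) = 1344$)
$r = 64$ ($r = 8^{2} = 64$)
$\frac{r + I{\left(z \right)}}{-382541 - 152628} = \frac{64 - 419}{-382541 - 152628} = - \frac{355}{-535169} = \left(-355\right) \left(- \frac{1}{535169}\right) = \frac{355}{535169}$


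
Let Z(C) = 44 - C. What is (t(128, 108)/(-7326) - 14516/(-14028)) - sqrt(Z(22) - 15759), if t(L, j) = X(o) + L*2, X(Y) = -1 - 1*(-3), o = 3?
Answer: 1426736/1427349 - I*sqrt(15737) ≈ 0.99957 - 125.45*I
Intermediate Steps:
X(Y) = 2 (X(Y) = -1 + 3 = 2)
t(L, j) = 2 + 2*L (t(L, j) = 2 + L*2 = 2 + 2*L)
(t(128, 108)/(-7326) - 14516/(-14028)) - sqrt(Z(22) - 15759) = ((2 + 2*128)/(-7326) - 14516/(-14028)) - sqrt((44 - 1*22) - 15759) = ((2 + 256)*(-1/7326) - 14516*(-1/14028)) - sqrt((44 - 22) - 15759) = (258*(-1/7326) + 3629/3507) - sqrt(22 - 15759) = (-43/1221 + 3629/3507) - sqrt(-15737) = 1426736/1427349 - I*sqrt(15737)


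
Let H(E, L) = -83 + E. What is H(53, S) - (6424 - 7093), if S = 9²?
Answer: 639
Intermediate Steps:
S = 81
H(53, S) - (6424 - 7093) = (-83 + 53) - (6424 - 7093) = -30 - 1*(-669) = -30 + 669 = 639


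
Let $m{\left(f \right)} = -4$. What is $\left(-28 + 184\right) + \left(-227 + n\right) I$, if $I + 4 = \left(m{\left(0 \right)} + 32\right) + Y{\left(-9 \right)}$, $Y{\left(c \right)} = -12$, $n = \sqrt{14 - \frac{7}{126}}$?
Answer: $-2568 + 2 \sqrt{502} \approx -2523.2$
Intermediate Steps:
$n = \frac{\sqrt{502}}{6}$ ($n = \sqrt{14 - \frac{1}{18}} = \sqrt{\frac{251}{18}} = \frac{\sqrt{502}}{6} \approx 3.7342$)
$I = 12$ ($I = -4 + \left(\left(-4 + 32\right) - 12\right) = -4 + \left(28 - 12\right) = -4 + 16 = 12$)
$\left(-28 + 184\right) + \left(-227 + n\right) I = \left(-28 + 184\right) + \left(-227 + \frac{\sqrt{502}}{6}\right) 12 = 156 - \left(2724 - 2 \sqrt{502}\right) = -2568 + 2 \sqrt{502}$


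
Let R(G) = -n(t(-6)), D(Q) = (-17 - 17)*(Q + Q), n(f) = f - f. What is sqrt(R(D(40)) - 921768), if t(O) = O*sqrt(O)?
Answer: 2*I*sqrt(230442) ≈ 960.09*I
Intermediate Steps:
t(O) = O**(3/2)
n(f) = 0
D(Q) = -68*Q
R(G) = 0 (R(G) = -1*0 = 0)
sqrt(R(D(40)) - 921768) = sqrt(0 - 921768) = sqrt(-921768) = 2*I*sqrt(230442)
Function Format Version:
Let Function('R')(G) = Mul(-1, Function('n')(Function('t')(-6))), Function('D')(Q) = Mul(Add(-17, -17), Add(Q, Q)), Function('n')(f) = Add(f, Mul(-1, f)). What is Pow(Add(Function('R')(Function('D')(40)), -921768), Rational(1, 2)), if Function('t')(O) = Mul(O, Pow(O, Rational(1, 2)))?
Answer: Mul(2, I, Pow(230442, Rational(1, 2))) ≈ Mul(960.09, I)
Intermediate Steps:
Function('t')(O) = Pow(O, Rational(3, 2))
Function('n')(f) = 0
Function('D')(Q) = Mul(-68, Q) (Function('D')(Q) = Mul(-34, Mul(2, Q)) = Mul(-68, Q))
Function('R')(G) = 0 (Function('R')(G) = Mul(-1, 0) = 0)
Pow(Add(Function('R')(Function('D')(40)), -921768), Rational(1, 2)) = Pow(Add(0, -921768), Rational(1, 2)) = Pow(-921768, Rational(1, 2)) = Mul(2, I, Pow(230442, Rational(1, 2)))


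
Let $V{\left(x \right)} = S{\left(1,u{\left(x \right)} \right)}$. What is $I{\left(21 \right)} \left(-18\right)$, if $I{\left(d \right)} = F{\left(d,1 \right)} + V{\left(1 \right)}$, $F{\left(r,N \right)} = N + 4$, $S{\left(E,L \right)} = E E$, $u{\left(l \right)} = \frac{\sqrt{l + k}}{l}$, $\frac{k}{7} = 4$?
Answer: $-108$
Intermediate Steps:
$k = 28$ ($k = 7 \cdot 4 = 28$)
$u{\left(l \right)} = \frac{\sqrt{28 + l}}{l}$ ($u{\left(l \right)} = \frac{\sqrt{l + 28}}{l} = \frac{\sqrt{28 + l}}{l}$)
$S{\left(E,L \right)} = E^{2}$
$V{\left(x \right)} = 1$ ($V{\left(x \right)} = 1^{2} = 1$)
$F{\left(r,N \right)} = 4 + N$
$I{\left(d \right)} = 6$ ($I{\left(d \right)} = \left(4 + 1\right) + 1 = 5 + 1 = 6$)
$I{\left(21 \right)} \left(-18\right) = 6 \left(-18\right) = -108$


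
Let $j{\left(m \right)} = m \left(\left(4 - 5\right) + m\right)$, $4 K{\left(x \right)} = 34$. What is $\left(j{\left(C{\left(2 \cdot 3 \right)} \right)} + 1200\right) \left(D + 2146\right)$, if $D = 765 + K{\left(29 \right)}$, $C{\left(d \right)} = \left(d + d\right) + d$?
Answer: $4396767$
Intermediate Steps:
$K{\left(x \right)} = \frac{17}{2}$ ($K{\left(x \right)} = \frac{1}{4} \cdot 34 = \frac{17}{2}$)
$C{\left(d \right)} = 3 d$ ($C{\left(d \right)} = 2 d + d = 3 d$)
$D = \frac{1547}{2}$ ($D = 765 + \frac{17}{2} = \frac{1547}{2} \approx 773.5$)
$j{\left(m \right)} = m \left(-1 + m\right)$ ($j{\left(m \right)} = m \left(\left(4 - 5\right) + m\right) = m \left(-1 + m\right)$)
$\left(j{\left(C{\left(2 \cdot 3 \right)} \right)} + 1200\right) \left(D + 2146\right) = \left(3 \cdot 2 \cdot 3 \left(-1 + 3 \cdot 2 \cdot 3\right) + 1200\right) \left(\frac{1547}{2} + 2146\right) = \left(3 \cdot 6 \left(-1 + 3 \cdot 6\right) + 1200\right) \frac{5839}{2} = \left(18 \left(-1 + 18\right) + 1200\right) \frac{5839}{2} = \left(18 \cdot 17 + 1200\right) \frac{5839}{2} = \left(306 + 1200\right) \frac{5839}{2} = 1506 \cdot \frac{5839}{2} = 4396767$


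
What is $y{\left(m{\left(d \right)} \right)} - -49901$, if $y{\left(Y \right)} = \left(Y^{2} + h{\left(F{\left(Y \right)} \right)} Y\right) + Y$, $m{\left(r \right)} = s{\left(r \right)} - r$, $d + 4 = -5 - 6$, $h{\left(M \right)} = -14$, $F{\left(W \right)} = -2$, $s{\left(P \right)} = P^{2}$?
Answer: $104381$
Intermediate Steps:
$d = -15$ ($d = -4 - 11 = -15$)
$m{\left(r \right)} = r^{2} - r$
$y{\left(Y \right)} = Y^{2} - 13 Y$ ($y{\left(Y \right)} = \left(Y^{2} - 14 Y\right) + Y = Y^{2} - 13 Y$)
$y{\left(m{\left(d \right)} \right)} - -49901 = - 15 \left(-1 - 15\right) \left(-13 - 15 \left(-1 - 15\right)\right) - -49901 = \left(-15\right) \left(-16\right) \left(-13 - -240\right) + 49901 = 240 \left(-13 + 240\right) + 49901 = 240 \cdot 227 + 49901 = 54480 + 49901 = 104381$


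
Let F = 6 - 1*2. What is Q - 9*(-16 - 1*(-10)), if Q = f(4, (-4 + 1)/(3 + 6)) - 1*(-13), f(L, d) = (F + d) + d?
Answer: 211/3 ≈ 70.333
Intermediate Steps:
F = 4 (F = 6 - 2 = 4)
f(L, d) = 4 + 2*d (f(L, d) = (4 + d) + d = 4 + 2*d)
Q = 49/3 (Q = (4 + 2*((-4 + 1)/(3 + 6))) - 1*(-13) = (4 + 2*(-3/9)) + 13 = (4 + 2*(-3*⅑)) + 13 = (4 + 2*(-⅓)) + 13 = (4 - ⅔) + 13 = 10/3 + 13 = 49/3 ≈ 16.333)
Q - 9*(-16 - 1*(-10)) = 49/3 - 9*(-16 - 1*(-10)) = 49/3 - 9*(-16 + 10) = 49/3 - 9*(-6) = 49/3 + 54 = 211/3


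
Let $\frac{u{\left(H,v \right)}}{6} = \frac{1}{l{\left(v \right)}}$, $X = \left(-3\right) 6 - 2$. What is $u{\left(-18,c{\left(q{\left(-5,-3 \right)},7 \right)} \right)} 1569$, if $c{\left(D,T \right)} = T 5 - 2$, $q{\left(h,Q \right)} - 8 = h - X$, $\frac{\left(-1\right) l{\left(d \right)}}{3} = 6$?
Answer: $-523$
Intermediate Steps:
$l{\left(d \right)} = -18$ ($l{\left(d \right)} = \left(-3\right) 6 = -18$)
$X = -20$ ($X = -18 - 2 = -20$)
$q{\left(h,Q \right)} = 28 + h$ ($q{\left(h,Q \right)} = 8 + \left(h - -20\right) = 8 + \left(h + 20\right) = 8 + \left(20 + h\right) = 28 + h$)
$c{\left(D,T \right)} = -2 + 5 T$ ($c{\left(D,T \right)} = 5 T - 2 = -2 + 5 T$)
$u{\left(H,v \right)} = - \frac{1}{3}$ ($u{\left(H,v \right)} = \frac{6}{-18} = 6 \left(- \frac{1}{18}\right) = - \frac{1}{3}$)
$u{\left(-18,c{\left(q{\left(-5,-3 \right)},7 \right)} \right)} 1569 = \left(- \frac{1}{3}\right) 1569 = -523$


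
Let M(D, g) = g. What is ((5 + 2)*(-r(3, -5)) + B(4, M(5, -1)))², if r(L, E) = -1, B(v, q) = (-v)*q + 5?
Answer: 256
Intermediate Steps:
B(v, q) = 5 - q*v (B(v, q) = -q*v + 5 = 5 - q*v)
((5 + 2)*(-r(3, -5)) + B(4, M(5, -1)))² = ((5 + 2)*(-1*(-1)) + (5 - 1*(-1)*4))² = (7*1 + (5 + 4))² = (7 + 9)² = 16² = 256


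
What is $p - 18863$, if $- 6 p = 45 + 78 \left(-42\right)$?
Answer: $- \frac{36649}{2} \approx -18325.0$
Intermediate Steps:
$p = \frac{1077}{2}$ ($p = - \frac{45 + 78 \left(-42\right)}{6} = - \frac{45 - 3276}{6} = \left(- \frac{1}{6}\right) \left(-3231\right) = \frac{1077}{2} \approx 538.5$)
$p - 18863 = \frac{1077}{2} - 18863 = - \frac{36649}{2}$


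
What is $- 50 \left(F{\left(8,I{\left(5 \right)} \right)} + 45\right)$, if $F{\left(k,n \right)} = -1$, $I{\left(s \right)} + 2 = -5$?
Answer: $-2200$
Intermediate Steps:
$I{\left(s \right)} = -7$ ($I{\left(s \right)} = -2 - 5 = -7$)
$- 50 \left(F{\left(8,I{\left(5 \right)} \right)} + 45\right) = - 50 \left(-1 + 45\right) = \left(-50\right) 44 = -2200$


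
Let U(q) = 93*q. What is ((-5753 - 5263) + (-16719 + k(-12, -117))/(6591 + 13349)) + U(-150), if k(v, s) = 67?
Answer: -124459673/4985 ≈ -24967.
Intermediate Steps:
((-5753 - 5263) + (-16719 + k(-12, -117))/(6591 + 13349)) + U(-150) = ((-5753 - 5263) + (-16719 + 67)/(6591 + 13349)) + 93*(-150) = (-11016 - 16652/19940) - 13950 = (-11016 - 16652*1/19940) - 13950 = (-11016 - 4163/4985) - 13950 = -54918923/4985 - 13950 = -124459673/4985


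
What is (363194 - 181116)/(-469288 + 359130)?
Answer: -91039/55079 ≈ -1.6529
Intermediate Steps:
(363194 - 181116)/(-469288 + 359130) = 182078/(-110158) = 182078*(-1/110158) = -91039/55079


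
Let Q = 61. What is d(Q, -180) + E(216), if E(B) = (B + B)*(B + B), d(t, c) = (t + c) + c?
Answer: 186325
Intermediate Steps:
d(t, c) = t + 2*c (d(t, c) = (c + t) + c = t + 2*c)
E(B) = 4*B² (E(B) = (2*B)*(2*B) = 4*B²)
d(Q, -180) + E(216) = (61 + 2*(-180)) + 4*216² = (61 - 360) + 4*46656 = -299 + 186624 = 186325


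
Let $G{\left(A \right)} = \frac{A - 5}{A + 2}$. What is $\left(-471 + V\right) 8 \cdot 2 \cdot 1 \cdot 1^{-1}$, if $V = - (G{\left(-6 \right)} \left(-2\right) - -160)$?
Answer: $-10008$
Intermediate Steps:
$G{\left(A \right)} = \frac{-5 + A}{2 + A}$
$V = - \frac{309}{2}$ ($V = - (\frac{-5 - 6}{2 - 6} \left(-2\right) - -160) = - (\frac{1}{-4} \left(-11\right) \left(-2\right) + 160) = - (\left(- \frac{1}{4}\right) \left(-11\right) \left(-2\right) + 160) = - (\frac{11}{4} \left(-2\right) + 160) = - (- \frac{11}{2} + 160) = \left(-1\right) \frac{309}{2} = - \frac{309}{2} \approx -154.5$)
$\left(-471 + V\right) 8 \cdot 2 \cdot 1 \cdot 1^{-1} = \left(-471 - \frac{309}{2}\right) 8 \cdot 2 \cdot 1 \cdot 1^{-1} = - \frac{1251 \cdot 16 \cdot 1 \cdot 1}{2} = - \frac{1251 \cdot 16 \cdot 1}{2} = \left(- \frac{1251}{2}\right) 16 = -10008$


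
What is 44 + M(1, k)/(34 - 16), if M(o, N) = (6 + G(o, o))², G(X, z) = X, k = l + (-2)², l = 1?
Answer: 841/18 ≈ 46.722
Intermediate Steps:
k = 5 (k = 1 + (-2)² = 1 + 4 = 5)
M(o, N) = (6 + o)²
44 + M(1, k)/(34 - 16) = 44 + (6 + 1)²/(34 - 16) = 44 + 7²/18 = 44 + (1/18)*49 = 44 + 49/18 = 841/18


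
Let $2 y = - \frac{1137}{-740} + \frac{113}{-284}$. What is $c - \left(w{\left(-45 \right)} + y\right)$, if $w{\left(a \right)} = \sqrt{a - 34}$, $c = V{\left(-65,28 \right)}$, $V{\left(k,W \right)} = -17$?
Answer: $- \frac{923091}{52540} - i \sqrt{79} \approx -17.569 - 8.8882 i$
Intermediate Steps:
$c = -17$
$w{\left(a \right)} = \sqrt{-34 + a}$
$y = \frac{29911}{52540}$ ($y = \frac{- \frac{1137}{-740} + \frac{113}{-284}}{2} = \frac{\left(-1137\right) \left(- \frac{1}{740}\right) + 113 \left(- \frac{1}{284}\right)}{2} = \frac{\frac{1137}{740} - \frac{113}{284}}{2} = \frac{1}{2} \cdot \frac{29911}{26270} = \frac{29911}{52540} \approx 0.5693$)
$c - \left(w{\left(-45 \right)} + y\right) = -17 - \left(\sqrt{-34 - 45} + \frac{29911}{52540}\right) = -17 - \left(\sqrt{-79} + \frac{29911}{52540}\right) = -17 - \left(i \sqrt{79} + \frac{29911}{52540}\right) = -17 - \left(\frac{29911}{52540} + i \sqrt{79}\right) = - \frac{923091}{52540} - i \sqrt{79}$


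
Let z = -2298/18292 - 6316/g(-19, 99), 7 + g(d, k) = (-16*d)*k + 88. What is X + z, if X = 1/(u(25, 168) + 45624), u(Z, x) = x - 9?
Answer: -52245457305/156000678806 ≈ -0.33491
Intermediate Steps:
u(Z, x) = -9 + x
g(d, k) = 81 - 16*d*k (g(d, k) = -7 + ((-16*d)*k + 88) = -7 + (-16*d*k + 88) = -7 + (88 - 16*d*k) = 81 - 16*d*k)
z = -92439509/275998842 (z = -2298/18292 - 6316/(81 - 16*(-19)*99) = -2298*1/18292 - 6316/(81 + 30096) = -1149/9146 - 6316/30177 = -92439509/275998842 ≈ -0.33493)
X = 1/45783 (X = 1/((-9 + 168) + 45624) = 1/(159 + 45624) = 1/45783 ≈ 2.1842e-5)
X + z = 1/45783 - 92439509/275998842 = -52245457305/156000678806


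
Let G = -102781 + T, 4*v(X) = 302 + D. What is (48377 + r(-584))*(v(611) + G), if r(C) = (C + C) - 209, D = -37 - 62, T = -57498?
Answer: -7530727750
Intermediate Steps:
D = -99
v(X) = 203/4 (v(X) = (302 - 99)/4 = (¼)*203 = 203/4)
G = -160279 (G = -102781 - 57498 = -160279)
r(C) = -209 + 2*C (r(C) = 2*C - 209 = -209 + 2*C)
(48377 + r(-584))*(v(611) + G) = (48377 + (-209 + 2*(-584)))*(203/4 - 160279) = (48377 + (-209 - 1168))*(-640913/4) = (48377 - 1377)*(-640913/4) = 47000*(-640913/4) = -7530727750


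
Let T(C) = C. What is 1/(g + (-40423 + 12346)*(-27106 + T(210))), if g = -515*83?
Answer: 1/755116247 ≈ 1.3243e-9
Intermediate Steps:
g = -42745
1/(g + (-40423 + 12346)*(-27106 + T(210))) = 1/(-42745 + (-40423 + 12346)*(-27106 + 210)) = 1/(-42745 - 28077*(-26896)) = 1/(-42745 + 755158992) = 1/755116247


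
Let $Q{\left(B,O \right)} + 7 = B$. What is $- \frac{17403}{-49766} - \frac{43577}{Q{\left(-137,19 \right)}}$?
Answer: $\frac{1085579507}{3583152} \approx 302.97$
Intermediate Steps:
$Q{\left(B,O \right)} = -7 + B$
$- \frac{17403}{-49766} - \frac{43577}{Q{\left(-137,19 \right)}} = - \frac{17403}{-49766} - \frac{43577}{-7 - 137} = \left(-17403\right) \left(- \frac{1}{49766}\right) - \frac{43577}{-144} = \frac{17403}{49766} - - \frac{43577}{144} = \frac{17403}{49766} + \frac{43577}{144} = \frac{1085579507}{3583152}$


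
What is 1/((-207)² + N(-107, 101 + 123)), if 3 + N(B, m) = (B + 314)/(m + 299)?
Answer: 523/22408665 ≈ 2.3339e-5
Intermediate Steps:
N(B, m) = -3 + (314 + B)/(299 + m) (N(B, m) = -3 + (B + 314)/(m + 299) = -3 + (314 + B)/(299 + m))
1/((-207)² + N(-107, 101 + 123)) = 1/((-207)² + (-583 - 107 - 3*(101 + 123))/(299 + (101 + 123))) = 1/(42849 + (-583 - 107 - 3*224)/(299 + 224)) = 1/(42849 + (-583 - 107 - 672)/523) = 1/(42849 + (1/523)*(-1362)) = 1/(42849 - 1362/523) = 1/(22408665/523) = 523/22408665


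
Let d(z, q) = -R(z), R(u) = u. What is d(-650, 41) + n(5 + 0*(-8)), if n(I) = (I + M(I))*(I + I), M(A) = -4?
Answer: 660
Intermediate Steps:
n(I) = 2*I*(-4 + I) (n(I) = (I - 4)*(I + I) = (-4 + I)*(2*I) = 2*I*(-4 + I))
d(z, q) = -z
d(-650, 41) + n(5 + 0*(-8)) = -1*(-650) + 2*(5 + 0*(-8))*(-4 + (5 + 0*(-8))) = 650 + 2*(5 + 0)*(-4 + (5 + 0)) = 650 + 2*5*(-4 + 5) = 650 + 2*5*1 = 650 + 10 = 660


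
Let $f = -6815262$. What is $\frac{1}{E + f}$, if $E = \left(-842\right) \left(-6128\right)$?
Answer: $- \frac{1}{1655486} \approx -6.0405 \cdot 10^{-7}$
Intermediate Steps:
$E = 5159776$
$\frac{1}{E + f} = \frac{1}{5159776 - 6815262} = \frac{1}{-1655486} = - \frac{1}{1655486}$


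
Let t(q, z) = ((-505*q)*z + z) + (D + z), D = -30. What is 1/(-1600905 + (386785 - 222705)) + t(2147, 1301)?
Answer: -2026766900477476/1436825 ≈ -1.4106e+9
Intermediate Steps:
t(q, z) = -30 + 2*z - 505*q*z (t(q, z) = ((-505*q)*z + z) + (-30 + z) = (-505*q*z + z) + (-30 + z) = (z - 505*q*z) + (-30 + z) = -30 + 2*z - 505*q*z)
1/(-1600905 + (386785 - 222705)) + t(2147, 1301) = 1/(-1600905 + (386785 - 222705)) + (-30 + 2*1301 - 505*2147*1301) = 1/(-1600905 + 164080) + (-30 + 2602 - 1410589735) = 1/(-1436825) - 1410587163 = -1/1436825 - 1410587163 = -2026766900477476/1436825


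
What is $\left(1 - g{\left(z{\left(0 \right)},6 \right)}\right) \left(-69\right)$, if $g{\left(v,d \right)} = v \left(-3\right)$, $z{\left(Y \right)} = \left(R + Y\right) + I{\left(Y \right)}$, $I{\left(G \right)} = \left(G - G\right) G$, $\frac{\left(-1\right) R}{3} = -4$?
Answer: $-2553$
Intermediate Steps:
$R = 12$ ($R = \left(-3\right) \left(-4\right) = 12$)
$I{\left(G \right)} = 0$ ($I{\left(G \right)} = 0 G = 0$)
$z{\left(Y \right)} = 12 + Y$ ($z{\left(Y \right)} = \left(12 + Y\right) + 0 = 12 + Y$)
$g{\left(v,d \right)} = - 3 v$
$\left(1 - g{\left(z{\left(0 \right)},6 \right)}\right) \left(-69\right) = \left(1 - - 3 \left(12 + 0\right)\right) \left(-69\right) = \left(1 - \left(-3\right) 12\right) \left(-69\right) = \left(1 - -36\right) \left(-69\right) = \left(1 + 36\right) \left(-69\right) = 37 \left(-69\right) = -2553$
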